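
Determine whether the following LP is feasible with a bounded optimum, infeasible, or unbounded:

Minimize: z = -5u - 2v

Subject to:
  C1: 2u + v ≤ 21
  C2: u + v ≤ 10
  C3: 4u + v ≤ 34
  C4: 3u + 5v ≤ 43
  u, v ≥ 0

Feasible with a bounded optimal solution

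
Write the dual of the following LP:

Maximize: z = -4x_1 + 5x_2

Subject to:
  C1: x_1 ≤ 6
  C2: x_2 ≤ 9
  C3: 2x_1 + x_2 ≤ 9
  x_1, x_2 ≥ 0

Primal max cᵀx s.t. Ax ≤ b, x ≥ 0  →  Dual min bᵀy s.t. Aᵀy ≥ c, y ≥ 0.

Minimize: z = 6y1 + 9y2 + 9y3

Subject to:
  y1 + 2y3 ≥ -4
  y2 + y3 ≥ 5
  y1, y2, y3 ≥ 0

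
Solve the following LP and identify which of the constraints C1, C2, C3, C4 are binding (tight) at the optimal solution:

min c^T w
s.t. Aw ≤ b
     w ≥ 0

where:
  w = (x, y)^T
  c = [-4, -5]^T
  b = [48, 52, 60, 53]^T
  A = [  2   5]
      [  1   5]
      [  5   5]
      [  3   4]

At x = 4, y = 8, compute slack b - a·x for each constraint:
  C1: 48 − 48 = 0  (binding)
  C2: 52 − 44 = 8  (slack)
  C3: 60 − 60 = 0  (binding)
  C4: 53 − 44 = 9  (slack)

Optimal: x = 4, y = 8
Binding: C1, C3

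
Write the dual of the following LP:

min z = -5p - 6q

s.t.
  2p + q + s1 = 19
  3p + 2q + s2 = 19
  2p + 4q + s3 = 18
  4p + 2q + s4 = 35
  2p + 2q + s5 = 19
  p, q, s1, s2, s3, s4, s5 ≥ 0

Primal min cᵀx s.t. Ax ≤ b, x ≥ 0  →  Dual max −bᵀy s.t. Aᵀy ≥ −c, y ≥ 0.

Maximize: z = -19y1 - 19y2 - 18y3 - 35y4 - 19y5

Subject to:
  2y1 + 3y2 + 2y3 + 4y4 + 2y5 ≥ 5
  y1 + 2y2 + 4y3 + 2y4 + 2y5 ≥ 6
  y1, y2, y3, y4, y5 ≥ 0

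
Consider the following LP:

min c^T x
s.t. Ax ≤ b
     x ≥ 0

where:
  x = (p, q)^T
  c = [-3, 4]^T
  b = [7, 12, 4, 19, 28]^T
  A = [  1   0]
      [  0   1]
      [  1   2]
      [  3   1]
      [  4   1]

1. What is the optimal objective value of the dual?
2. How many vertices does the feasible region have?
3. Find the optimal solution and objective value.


1. -12
2. 3
3. p = 4, q = 0, z = -12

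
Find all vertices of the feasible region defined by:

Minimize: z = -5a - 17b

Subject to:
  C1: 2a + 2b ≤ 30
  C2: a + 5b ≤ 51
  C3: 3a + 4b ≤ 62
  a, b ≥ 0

(0, 0), (15, 0), (6, 9), (0, 10.2)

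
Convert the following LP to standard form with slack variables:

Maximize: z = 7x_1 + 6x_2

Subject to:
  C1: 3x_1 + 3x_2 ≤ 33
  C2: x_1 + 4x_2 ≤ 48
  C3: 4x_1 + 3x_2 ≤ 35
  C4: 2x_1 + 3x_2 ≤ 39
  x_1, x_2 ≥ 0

max z = 7x_1 + 6x_2

s.t.
  3x_1 + 3x_2 + s1 = 33
  x_1 + 4x_2 + s2 = 48
  4x_1 + 3x_2 + s3 = 35
  2x_1 + 3x_2 + s4 = 39
  x_1, x_2, s1, s2, s3, s4 ≥ 0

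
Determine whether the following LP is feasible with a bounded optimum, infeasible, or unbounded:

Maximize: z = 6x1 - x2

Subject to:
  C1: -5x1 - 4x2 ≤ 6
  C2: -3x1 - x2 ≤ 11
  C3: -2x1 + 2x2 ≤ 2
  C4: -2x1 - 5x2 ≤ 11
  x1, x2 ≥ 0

Unbounded (objective can increase without bound)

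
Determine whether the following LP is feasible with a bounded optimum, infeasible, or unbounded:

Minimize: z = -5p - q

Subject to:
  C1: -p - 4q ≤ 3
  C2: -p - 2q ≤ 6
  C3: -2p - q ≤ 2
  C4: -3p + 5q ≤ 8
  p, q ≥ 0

Unbounded (objective can decrease without bound)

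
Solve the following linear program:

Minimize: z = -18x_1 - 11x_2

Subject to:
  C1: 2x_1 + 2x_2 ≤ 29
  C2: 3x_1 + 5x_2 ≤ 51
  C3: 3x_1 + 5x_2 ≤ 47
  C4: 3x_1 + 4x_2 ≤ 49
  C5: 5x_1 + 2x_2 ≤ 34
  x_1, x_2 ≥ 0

Evaluate the objective at each vertex of the feasible region:
  z(0, 0) = 0
  z(6.8, 0) = -122.4
  z(4, 7) = -149  ←
  z(0, 9.4) = -103.4
The minimum is at x_1 = 4, x_2 = 7.

x_1 = 4, x_2 = 7, z = -149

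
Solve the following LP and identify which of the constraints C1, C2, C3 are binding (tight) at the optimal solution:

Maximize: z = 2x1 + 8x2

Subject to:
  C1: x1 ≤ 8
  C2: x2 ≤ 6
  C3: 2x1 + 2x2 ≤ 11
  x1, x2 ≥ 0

At x1 = 0, x2 = 5.5, compute slack b - a·x for each constraint:
  C1: 8 − 0 = 8  (slack)
  C2: 6 − 5.5 = 0.5  (slack)
  C3: 11 − 11 = 0  (binding)

Optimal: x1 = 0, x2 = 5.5
Binding: C3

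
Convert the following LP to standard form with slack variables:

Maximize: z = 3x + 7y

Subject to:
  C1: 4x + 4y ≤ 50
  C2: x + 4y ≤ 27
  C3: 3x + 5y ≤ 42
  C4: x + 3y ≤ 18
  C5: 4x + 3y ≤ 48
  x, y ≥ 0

max z = 3x + 7y

s.t.
  4x + 4y + s1 = 50
  x + 4y + s2 = 27
  3x + 5y + s3 = 42
  x + 3y + s4 = 18
  4x + 3y + s5 = 48
  x, y, s1, s2, s3, s4, s5 ≥ 0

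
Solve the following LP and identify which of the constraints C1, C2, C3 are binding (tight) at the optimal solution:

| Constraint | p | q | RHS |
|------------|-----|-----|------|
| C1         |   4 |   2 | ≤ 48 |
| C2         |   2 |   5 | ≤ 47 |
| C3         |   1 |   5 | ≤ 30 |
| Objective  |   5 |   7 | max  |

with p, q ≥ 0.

At p = 10, q = 4, compute slack b - a·x for each constraint:
  C1: 48 − 48 = 0  (binding)
  C2: 47 − 40 = 7  (slack)
  C3: 30 − 30 = 0  (binding)

Optimal: p = 10, q = 4
Binding: C1, C3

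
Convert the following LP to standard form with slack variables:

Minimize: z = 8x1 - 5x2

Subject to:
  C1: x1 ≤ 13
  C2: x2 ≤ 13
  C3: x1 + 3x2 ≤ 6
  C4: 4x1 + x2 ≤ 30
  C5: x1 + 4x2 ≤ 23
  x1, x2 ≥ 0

min z = 8x1 - 5x2

s.t.
  x1 + s1 = 13
  x2 + s2 = 13
  x1 + 3x2 + s3 = 6
  4x1 + x2 + s4 = 30
  x1 + 4x2 + s5 = 23
  x1, x2, s1, s2, s3, s4, s5 ≥ 0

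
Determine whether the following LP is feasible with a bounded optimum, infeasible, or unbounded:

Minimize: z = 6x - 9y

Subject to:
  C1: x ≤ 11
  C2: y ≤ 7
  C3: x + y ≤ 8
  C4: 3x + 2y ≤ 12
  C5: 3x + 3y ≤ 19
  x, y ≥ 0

Feasible with a bounded optimal solution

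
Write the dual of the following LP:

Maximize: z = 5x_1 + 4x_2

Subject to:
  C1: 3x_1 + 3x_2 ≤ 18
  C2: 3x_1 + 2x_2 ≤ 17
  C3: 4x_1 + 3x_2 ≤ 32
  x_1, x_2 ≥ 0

Primal max cᵀx s.t. Ax ≤ b, x ≥ 0  →  Dual min bᵀy s.t. Aᵀy ≥ c, y ≥ 0.

Minimize: z = 18y1 + 17y2 + 32y3

Subject to:
  3y1 + 3y2 + 4y3 ≥ 5
  3y1 + 2y2 + 3y3 ≥ 4
  y1, y2, y3 ≥ 0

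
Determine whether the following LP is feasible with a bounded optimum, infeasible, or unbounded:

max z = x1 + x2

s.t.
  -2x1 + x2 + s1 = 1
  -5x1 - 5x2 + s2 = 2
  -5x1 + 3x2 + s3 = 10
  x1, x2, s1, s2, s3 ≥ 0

Unbounded (objective can increase without bound)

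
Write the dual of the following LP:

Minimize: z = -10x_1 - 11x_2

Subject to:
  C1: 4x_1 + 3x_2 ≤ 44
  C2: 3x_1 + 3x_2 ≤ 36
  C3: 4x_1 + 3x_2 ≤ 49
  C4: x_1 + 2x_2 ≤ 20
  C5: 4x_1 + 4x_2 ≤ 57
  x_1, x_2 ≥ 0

Primal min cᵀx s.t. Ax ≤ b, x ≥ 0  →  Dual max −bᵀy s.t. Aᵀy ≥ −c, y ≥ 0.

Maximize: z = -44y1 - 36y2 - 49y3 - 20y4 - 57y5

Subject to:
  4y1 + 3y2 + 4y3 + y4 + 4y5 ≥ 10
  3y1 + 3y2 + 3y3 + 2y4 + 4y5 ≥ 11
  y1, y2, y3, y4, y5 ≥ 0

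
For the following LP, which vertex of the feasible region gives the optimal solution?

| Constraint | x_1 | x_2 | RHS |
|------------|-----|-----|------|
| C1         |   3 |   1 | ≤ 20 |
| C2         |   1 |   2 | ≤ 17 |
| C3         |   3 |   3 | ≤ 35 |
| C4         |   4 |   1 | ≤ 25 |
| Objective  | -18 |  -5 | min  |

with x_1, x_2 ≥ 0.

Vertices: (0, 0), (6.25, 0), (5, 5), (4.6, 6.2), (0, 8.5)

Evaluate the objective at each vertex of the feasible region:
  z(0, 0) = 0
  z(6.25, 0) = -112.5
  z(5, 5) = -115  ←
  z(4.6, 6.2) = -113.8
  z(0, 8.5) = -42.5
The minimum is at x_1 = 5, x_2 = 5.

(5, 5)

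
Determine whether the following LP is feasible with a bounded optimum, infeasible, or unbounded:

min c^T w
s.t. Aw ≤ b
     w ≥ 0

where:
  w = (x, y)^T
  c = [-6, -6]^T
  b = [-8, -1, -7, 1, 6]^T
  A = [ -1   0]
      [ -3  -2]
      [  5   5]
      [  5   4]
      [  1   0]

Infeasible (no feasible solution exists)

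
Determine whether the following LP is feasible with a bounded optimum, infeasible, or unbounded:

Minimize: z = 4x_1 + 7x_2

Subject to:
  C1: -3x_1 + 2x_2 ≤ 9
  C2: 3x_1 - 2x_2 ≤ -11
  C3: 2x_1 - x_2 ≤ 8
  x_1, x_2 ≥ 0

Infeasible (no feasible solution exists)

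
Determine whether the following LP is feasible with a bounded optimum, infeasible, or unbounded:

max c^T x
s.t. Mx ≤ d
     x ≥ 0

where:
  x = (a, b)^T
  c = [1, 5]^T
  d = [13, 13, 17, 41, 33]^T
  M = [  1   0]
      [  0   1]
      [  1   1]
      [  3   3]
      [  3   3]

Feasible with a bounded optimal solution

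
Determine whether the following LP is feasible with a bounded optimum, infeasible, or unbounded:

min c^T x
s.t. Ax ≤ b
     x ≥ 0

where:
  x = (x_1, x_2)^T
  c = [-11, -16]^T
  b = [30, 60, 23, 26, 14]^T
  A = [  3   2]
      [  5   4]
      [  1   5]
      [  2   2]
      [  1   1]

Feasible with a bounded optimal solution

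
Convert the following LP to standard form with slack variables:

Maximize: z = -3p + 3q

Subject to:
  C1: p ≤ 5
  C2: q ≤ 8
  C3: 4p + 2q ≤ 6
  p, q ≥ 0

max z = -3p + 3q

s.t.
  p + s1 = 5
  q + s2 = 8
  4p + 2q + s3 = 6
  p, q, s1, s2, s3 ≥ 0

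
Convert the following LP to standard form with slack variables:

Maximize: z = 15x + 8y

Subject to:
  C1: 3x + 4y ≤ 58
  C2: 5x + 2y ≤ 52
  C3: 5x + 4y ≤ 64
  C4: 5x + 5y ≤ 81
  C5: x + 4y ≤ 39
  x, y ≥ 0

max z = 15x + 8y

s.t.
  3x + 4y + s1 = 58
  5x + 2y + s2 = 52
  5x + 4y + s3 = 64
  5x + 5y + s4 = 81
  x + 4y + s5 = 39
  x, y, s1, s2, s3, s4, s5 ≥ 0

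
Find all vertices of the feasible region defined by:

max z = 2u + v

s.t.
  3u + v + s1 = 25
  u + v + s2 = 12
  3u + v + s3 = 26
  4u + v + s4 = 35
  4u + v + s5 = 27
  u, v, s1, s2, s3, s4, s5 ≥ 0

(0, 0), (6.75, 0), (5, 7), (0, 12)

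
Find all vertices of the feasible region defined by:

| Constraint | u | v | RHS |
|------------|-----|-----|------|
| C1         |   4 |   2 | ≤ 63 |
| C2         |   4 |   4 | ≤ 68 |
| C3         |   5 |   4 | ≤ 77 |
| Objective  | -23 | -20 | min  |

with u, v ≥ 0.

(0, 0), (15.4, 0), (9, 8), (0, 17)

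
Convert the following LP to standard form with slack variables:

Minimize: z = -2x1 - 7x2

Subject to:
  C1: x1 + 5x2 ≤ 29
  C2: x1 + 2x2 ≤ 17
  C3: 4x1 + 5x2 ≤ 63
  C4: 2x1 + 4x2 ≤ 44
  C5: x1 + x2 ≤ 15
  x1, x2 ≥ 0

min z = -2x1 - 7x2

s.t.
  x1 + 5x2 + s1 = 29
  x1 + 2x2 + s2 = 17
  4x1 + 5x2 + s3 = 63
  2x1 + 4x2 + s4 = 44
  x1 + x2 + s5 = 15
  x1, x2, s1, s2, s3, s4, s5 ≥ 0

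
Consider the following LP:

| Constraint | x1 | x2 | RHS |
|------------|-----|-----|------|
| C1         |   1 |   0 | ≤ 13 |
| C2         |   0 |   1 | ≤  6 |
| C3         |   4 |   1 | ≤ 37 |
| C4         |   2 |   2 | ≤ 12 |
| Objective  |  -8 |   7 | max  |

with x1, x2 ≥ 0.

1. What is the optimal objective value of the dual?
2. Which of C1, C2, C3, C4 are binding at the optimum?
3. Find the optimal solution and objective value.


1. 42
2. C2, C4
3. x1 = 0, x2 = 6, z = 42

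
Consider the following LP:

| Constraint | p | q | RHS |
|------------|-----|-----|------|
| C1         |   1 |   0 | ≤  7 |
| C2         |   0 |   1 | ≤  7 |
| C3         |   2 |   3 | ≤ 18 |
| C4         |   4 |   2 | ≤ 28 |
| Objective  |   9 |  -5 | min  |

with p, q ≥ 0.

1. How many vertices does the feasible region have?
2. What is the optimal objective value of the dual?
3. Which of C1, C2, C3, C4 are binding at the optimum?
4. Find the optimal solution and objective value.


1. 4
2. -30
3. C3
4. p = 0, q = 6, z = -30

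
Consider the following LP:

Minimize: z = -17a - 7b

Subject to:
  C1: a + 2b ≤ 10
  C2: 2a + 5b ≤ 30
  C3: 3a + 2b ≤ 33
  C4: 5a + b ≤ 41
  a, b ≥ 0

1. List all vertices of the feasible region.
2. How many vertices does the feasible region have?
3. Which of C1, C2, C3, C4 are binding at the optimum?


1. (0, 0), (8.2, 0), (8, 1), (0, 5)
2. 4
3. C1, C4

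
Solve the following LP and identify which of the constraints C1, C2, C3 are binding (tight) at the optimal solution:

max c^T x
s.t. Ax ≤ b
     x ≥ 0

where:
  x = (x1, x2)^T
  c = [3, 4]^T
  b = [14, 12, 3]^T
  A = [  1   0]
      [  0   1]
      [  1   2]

At x1 = 3, x2 = 0, compute slack b - a·x for each constraint:
  C1: 14 − 3 = 11  (slack)
  C2: 12 − 0 = 12  (slack)
  C3: 3 − 3 = 0  (binding)

Optimal: x1 = 3, x2 = 0
Binding: C3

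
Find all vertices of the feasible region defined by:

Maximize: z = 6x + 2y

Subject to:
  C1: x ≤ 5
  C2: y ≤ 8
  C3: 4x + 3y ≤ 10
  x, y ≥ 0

(0, 0), (2.5, 0), (0, 3.333)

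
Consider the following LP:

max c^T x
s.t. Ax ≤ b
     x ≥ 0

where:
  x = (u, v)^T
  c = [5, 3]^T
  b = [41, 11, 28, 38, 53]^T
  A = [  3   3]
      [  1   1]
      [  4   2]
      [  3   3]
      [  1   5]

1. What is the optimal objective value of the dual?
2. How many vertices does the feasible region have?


1. 39
2. 5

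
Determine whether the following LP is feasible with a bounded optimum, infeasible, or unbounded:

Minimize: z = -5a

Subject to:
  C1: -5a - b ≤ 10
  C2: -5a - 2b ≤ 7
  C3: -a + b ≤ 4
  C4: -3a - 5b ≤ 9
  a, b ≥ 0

Unbounded (objective can decrease without bound)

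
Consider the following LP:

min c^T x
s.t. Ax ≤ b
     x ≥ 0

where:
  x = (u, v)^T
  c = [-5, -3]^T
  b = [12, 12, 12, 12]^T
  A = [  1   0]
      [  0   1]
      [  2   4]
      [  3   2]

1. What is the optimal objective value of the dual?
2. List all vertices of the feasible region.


1. -20
2. (0, 0), (4, 0), (3, 1.5), (0, 3)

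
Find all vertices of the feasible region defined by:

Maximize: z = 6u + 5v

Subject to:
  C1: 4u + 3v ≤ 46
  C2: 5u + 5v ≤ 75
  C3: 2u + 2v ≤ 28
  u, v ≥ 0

(0, 0), (11.5, 0), (4, 10), (0, 14)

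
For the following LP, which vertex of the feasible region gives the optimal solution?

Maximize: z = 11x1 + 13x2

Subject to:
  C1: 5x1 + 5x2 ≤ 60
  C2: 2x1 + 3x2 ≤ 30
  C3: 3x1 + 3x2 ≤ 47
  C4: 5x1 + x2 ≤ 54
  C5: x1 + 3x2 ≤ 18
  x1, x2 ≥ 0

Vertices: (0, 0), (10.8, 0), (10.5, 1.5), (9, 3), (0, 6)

Evaluate the objective at each vertex of the feasible region:
  z(0, 0) = 0
  z(10.8, 0) = 118.8
  z(10.5, 1.5) = 135
  z(9, 3) = 138  ←
  z(0, 6) = 78
The maximum is at x1 = 9, x2 = 3.

(9, 3)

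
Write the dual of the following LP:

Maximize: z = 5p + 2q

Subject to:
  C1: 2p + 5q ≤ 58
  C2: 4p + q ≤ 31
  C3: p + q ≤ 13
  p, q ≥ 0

Primal max cᵀx s.t. Ax ≤ b, x ≥ 0  →  Dual min bᵀy s.t. Aᵀy ≥ c, y ≥ 0.

Minimize: z = 58y1 + 31y2 + 13y3

Subject to:
  2y1 + 4y2 + y3 ≥ 5
  5y1 + y2 + y3 ≥ 2
  y1, y2, y3 ≥ 0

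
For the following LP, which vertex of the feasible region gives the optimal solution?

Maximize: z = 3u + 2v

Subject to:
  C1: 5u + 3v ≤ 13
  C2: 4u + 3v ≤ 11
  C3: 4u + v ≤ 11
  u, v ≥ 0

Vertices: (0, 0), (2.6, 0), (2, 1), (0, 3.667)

Evaluate the objective at each vertex of the feasible region:
  z(0, 0) = 0
  z(2.6, 0) = 7.8
  z(2, 1) = 8  ←
  z(0, 3.667) = 7.333
The maximum is at u = 2, v = 1.

(2, 1)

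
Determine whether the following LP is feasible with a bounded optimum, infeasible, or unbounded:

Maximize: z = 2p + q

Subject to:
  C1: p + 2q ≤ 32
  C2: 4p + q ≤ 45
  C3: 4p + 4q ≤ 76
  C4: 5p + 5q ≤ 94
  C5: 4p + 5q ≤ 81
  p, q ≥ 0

Feasible with a bounded optimal solution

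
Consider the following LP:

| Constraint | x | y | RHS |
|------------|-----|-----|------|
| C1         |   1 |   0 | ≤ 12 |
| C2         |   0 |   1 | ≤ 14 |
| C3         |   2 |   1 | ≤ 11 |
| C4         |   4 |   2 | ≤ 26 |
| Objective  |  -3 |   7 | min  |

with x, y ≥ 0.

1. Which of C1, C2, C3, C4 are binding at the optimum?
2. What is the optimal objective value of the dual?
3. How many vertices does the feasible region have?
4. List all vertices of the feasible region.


1. C3
2. -16.5
3. 3
4. (0, 0), (5.5, 0), (0, 11)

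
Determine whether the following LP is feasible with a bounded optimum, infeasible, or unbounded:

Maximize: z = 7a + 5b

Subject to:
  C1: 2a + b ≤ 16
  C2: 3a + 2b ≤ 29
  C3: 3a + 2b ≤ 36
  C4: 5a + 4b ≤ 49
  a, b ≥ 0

Feasible with a bounded optimal solution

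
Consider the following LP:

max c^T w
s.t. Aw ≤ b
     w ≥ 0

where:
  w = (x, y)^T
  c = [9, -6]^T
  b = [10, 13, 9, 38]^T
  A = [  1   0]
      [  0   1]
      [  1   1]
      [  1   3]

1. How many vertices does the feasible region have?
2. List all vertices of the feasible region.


1. 3
2. (0, 0), (9, 0), (0, 9)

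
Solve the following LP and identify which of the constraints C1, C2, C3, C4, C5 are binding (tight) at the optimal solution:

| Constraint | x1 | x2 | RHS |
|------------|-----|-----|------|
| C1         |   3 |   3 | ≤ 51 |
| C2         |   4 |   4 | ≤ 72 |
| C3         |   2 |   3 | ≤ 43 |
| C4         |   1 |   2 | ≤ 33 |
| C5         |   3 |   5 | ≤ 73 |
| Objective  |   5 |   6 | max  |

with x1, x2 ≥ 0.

At x1 = 8, x2 = 9, compute slack b - a·x for each constraint:
  C1: 51 − 51 = 0  (binding)
  C2: 72 − 68 = 4  (slack)
  C3: 43 − 43 = 0  (binding)
  C4: 33 − 26 = 7  (slack)
  C5: 73 − 69 = 4  (slack)

Optimal: x1 = 8, x2 = 9
Binding: C1, C3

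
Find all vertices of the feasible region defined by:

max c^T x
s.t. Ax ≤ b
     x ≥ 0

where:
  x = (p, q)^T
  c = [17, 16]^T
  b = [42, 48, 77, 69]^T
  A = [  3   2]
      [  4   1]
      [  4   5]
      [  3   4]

(0, 0), (12, 0), (10.8, 4.8), (8, 9), (0, 15.4)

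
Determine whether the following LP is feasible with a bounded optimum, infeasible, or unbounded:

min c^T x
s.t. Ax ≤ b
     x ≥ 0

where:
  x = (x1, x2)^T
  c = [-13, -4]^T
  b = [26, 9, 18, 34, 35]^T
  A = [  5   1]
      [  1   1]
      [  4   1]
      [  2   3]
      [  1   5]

Feasible with a bounded optimal solution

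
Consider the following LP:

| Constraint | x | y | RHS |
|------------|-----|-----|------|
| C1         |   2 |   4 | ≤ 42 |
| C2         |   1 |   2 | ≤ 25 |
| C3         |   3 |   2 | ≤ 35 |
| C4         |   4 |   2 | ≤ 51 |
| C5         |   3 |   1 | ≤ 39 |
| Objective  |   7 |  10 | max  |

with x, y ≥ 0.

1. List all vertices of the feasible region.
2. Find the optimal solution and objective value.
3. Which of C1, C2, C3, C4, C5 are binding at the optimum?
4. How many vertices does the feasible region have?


1. (0, 0), (11.67, 0), (7, 7), (0, 10.5)
2. x = 7, y = 7, z = 119
3. C1, C3
4. 4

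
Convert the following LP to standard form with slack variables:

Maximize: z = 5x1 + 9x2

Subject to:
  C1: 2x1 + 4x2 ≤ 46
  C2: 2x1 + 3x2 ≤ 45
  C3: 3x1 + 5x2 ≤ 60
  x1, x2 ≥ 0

max z = 5x1 + 9x2

s.t.
  2x1 + 4x2 + s1 = 46
  2x1 + 3x2 + s2 = 45
  3x1 + 5x2 + s3 = 60
  x1, x2, s1, s2, s3 ≥ 0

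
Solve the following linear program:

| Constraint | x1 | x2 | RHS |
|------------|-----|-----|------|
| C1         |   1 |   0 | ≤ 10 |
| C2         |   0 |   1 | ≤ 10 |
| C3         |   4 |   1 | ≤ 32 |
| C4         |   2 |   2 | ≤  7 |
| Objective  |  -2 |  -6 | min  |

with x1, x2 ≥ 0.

Evaluate the objective at each vertex of the feasible region:
  z(0, 0) = 0
  z(3.5, 0) = -7
  z(0, 3.5) = -21  ←
The minimum is at x1 = 0, x2 = 3.5.

x1 = 0, x2 = 3.5, z = -21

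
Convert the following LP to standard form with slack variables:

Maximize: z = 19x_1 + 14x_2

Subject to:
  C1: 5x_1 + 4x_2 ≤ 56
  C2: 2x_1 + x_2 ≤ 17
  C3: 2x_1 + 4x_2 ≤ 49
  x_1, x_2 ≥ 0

max z = 19x_1 + 14x_2

s.t.
  5x_1 + 4x_2 + s1 = 56
  2x_1 + x_2 + s2 = 17
  2x_1 + 4x_2 + s3 = 49
  x_1, x_2, s1, s2, s3 ≥ 0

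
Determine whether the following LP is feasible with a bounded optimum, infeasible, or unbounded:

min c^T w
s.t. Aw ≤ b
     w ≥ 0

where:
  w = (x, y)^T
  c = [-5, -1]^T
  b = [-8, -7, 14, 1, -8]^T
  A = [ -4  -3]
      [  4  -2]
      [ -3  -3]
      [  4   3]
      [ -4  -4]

Infeasible (no feasible solution exists)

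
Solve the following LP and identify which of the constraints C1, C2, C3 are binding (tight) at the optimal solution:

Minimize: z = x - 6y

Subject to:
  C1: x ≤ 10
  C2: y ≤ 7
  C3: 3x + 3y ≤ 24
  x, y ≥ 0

At x = 0, y = 7, compute slack b - a·x for each constraint:
  C1: 10 − 0 = 10  (slack)
  C2: 7 − 7 = 0  (binding)
  C3: 24 − 21 = 3  (slack)

Optimal: x = 0, y = 7
Binding: C2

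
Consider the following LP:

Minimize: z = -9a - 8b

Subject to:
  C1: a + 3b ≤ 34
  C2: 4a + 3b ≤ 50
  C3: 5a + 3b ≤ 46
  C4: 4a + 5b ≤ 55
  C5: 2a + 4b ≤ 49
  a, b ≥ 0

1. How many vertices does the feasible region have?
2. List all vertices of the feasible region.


1. 4
2. (0, 0), (9.2, 0), (5, 7), (0, 11)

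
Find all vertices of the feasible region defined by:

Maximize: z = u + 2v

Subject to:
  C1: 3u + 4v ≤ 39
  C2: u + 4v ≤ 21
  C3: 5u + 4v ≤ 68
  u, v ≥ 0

(0, 0), (13, 0), (9, 3), (0, 5.25)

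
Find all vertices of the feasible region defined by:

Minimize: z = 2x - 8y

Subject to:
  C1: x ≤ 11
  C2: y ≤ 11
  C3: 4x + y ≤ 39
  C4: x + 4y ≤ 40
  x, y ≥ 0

(0, 0), (9.75, 0), (7.733, 8.067), (0, 10)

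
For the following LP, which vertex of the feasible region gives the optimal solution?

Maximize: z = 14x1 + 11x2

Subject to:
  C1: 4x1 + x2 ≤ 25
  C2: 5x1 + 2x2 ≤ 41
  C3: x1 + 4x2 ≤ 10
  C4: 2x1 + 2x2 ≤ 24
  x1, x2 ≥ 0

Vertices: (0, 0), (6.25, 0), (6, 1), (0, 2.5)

Evaluate the objective at each vertex of the feasible region:
  z(0, 0) = 0
  z(6.25, 0) = 87.5
  z(6, 1) = 95  ←
  z(0, 2.5) = 27.5
The maximum is at x1 = 6, x2 = 1.

(6, 1)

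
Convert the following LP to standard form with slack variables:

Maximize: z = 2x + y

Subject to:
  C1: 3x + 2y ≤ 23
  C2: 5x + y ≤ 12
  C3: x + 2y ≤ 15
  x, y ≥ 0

max z = 2x + y

s.t.
  3x + 2y + s1 = 23
  5x + y + s2 = 12
  x + 2y + s3 = 15
  x, y, s1, s2, s3 ≥ 0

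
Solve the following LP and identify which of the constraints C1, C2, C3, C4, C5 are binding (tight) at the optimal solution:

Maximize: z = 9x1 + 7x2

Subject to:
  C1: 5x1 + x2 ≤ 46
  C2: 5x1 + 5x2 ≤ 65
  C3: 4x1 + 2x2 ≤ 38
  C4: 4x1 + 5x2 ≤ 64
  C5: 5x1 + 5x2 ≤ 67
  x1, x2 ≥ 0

At x1 = 6, x2 = 7, compute slack b - a·x for each constraint:
  C1: 46 − 37 = 9  (slack)
  C2: 65 − 65 = 0  (binding)
  C3: 38 − 38 = 0  (binding)
  C4: 64 − 59 = 5  (slack)
  C5: 67 − 65 = 2  (slack)

Optimal: x1 = 6, x2 = 7
Binding: C2, C3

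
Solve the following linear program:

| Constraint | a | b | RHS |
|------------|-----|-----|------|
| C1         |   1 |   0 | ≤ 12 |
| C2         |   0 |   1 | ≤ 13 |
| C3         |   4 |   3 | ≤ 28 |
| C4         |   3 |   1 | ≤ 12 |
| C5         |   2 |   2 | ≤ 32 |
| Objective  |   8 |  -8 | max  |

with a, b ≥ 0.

Evaluate the objective at each vertex of the feasible region:
  z(0, 0) = 0
  z(4, 0) = 32  ←
  z(1.6, 7.2) = -44.8
  z(0, 9.333) = -74.67
The maximum is at a = 4, b = 0.

a = 4, b = 0, z = 32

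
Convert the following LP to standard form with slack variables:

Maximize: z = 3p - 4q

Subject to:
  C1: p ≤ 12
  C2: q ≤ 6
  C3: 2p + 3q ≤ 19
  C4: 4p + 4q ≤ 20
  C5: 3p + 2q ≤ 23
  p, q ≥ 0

max z = 3p - 4q

s.t.
  p + s1 = 12
  q + s2 = 6
  2p + 3q + s3 = 19
  4p + 4q + s4 = 20
  3p + 2q + s5 = 23
  p, q, s1, s2, s3, s4, s5 ≥ 0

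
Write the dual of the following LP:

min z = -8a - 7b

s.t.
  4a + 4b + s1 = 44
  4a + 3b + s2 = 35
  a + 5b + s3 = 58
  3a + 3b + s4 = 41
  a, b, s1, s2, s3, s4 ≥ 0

Primal min cᵀx s.t. Ax ≤ b, x ≥ 0  →  Dual max −bᵀy s.t. Aᵀy ≥ −c, y ≥ 0.

Maximize: z = -44y1 - 35y2 - 58y3 - 41y4

Subject to:
  4y1 + 4y2 + y3 + 3y4 ≥ 8
  4y1 + 3y2 + 5y3 + 3y4 ≥ 7
  y1, y2, y3, y4 ≥ 0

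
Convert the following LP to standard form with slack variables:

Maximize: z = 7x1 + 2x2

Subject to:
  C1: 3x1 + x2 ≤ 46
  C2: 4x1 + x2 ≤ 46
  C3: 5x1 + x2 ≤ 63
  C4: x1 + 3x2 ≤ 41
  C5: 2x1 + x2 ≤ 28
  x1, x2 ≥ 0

max z = 7x1 + 2x2

s.t.
  3x1 + x2 + s1 = 46
  4x1 + x2 + s2 = 46
  5x1 + x2 + s3 = 63
  x1 + 3x2 + s4 = 41
  2x1 + x2 + s5 = 28
  x1, x2, s1, s2, s3, s4, s5 ≥ 0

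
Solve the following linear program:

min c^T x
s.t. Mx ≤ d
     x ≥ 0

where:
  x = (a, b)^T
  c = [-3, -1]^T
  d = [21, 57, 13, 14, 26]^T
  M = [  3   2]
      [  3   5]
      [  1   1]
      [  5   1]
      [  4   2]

Evaluate the objective at each vertex of the feasible region:
  z(0, 0) = 0
  z(2.8, 0) = -8.4
  z(1, 9) = -12  ←
  z(0, 10.5) = -10.5
The minimum is at a = 1, b = 9.

a = 1, b = 9, z = -12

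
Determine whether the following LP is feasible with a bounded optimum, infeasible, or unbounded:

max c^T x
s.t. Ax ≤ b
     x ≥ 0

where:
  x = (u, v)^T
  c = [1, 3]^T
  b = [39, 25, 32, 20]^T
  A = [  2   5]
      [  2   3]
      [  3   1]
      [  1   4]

Feasible with a bounded optimal solution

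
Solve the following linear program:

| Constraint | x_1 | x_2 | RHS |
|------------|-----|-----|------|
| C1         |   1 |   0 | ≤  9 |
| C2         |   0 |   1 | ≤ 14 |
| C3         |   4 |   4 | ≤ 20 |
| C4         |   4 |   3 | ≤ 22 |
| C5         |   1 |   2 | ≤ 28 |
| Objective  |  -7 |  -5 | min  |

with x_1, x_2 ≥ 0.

Evaluate the objective at each vertex of the feasible region:
  z(0, 0) = 0
  z(5, 0) = -35  ←
  z(0, 5) = -25
The minimum is at x_1 = 5, x_2 = 0.

x_1 = 5, x_2 = 0, z = -35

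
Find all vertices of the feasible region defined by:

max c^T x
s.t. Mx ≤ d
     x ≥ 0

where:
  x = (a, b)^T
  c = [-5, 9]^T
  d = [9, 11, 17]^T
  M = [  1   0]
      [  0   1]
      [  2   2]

(0, 0), (8.5, 0), (0, 8.5)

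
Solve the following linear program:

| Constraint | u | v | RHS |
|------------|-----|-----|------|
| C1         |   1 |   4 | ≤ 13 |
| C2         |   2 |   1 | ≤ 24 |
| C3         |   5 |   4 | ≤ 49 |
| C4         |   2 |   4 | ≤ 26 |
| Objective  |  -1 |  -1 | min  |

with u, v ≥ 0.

Evaluate the objective at each vertex of the feasible region:
  z(0, 0) = 0
  z(9.8, 0) = -9.8
  z(9, 1) = -10  ←
  z(0, 3.25) = -3.25
The minimum is at u = 9, v = 1.

u = 9, v = 1, z = -10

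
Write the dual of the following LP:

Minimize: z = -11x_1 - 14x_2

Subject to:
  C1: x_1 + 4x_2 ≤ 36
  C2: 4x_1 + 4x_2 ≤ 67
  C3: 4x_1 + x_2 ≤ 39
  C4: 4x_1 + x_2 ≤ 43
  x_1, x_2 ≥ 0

Primal min cᵀx s.t. Ax ≤ b, x ≥ 0  →  Dual max −bᵀy s.t. Aᵀy ≥ −c, y ≥ 0.

Maximize: z = -36y1 - 67y2 - 39y3 - 43y4

Subject to:
  y1 + 4y2 + 4y3 + 4y4 ≥ 11
  4y1 + 4y2 + y3 + y4 ≥ 14
  y1, y2, y3, y4 ≥ 0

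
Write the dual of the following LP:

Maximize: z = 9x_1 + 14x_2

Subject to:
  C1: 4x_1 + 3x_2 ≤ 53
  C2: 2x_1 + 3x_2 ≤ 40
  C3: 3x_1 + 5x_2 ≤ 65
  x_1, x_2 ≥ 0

Primal max cᵀx s.t. Ax ≤ b, x ≥ 0  →  Dual min bᵀy s.t. Aᵀy ≥ c, y ≥ 0.

Minimize: z = 53y1 + 40y2 + 65y3

Subject to:
  4y1 + 2y2 + 3y3 ≥ 9
  3y1 + 3y2 + 5y3 ≥ 14
  y1, y2, y3 ≥ 0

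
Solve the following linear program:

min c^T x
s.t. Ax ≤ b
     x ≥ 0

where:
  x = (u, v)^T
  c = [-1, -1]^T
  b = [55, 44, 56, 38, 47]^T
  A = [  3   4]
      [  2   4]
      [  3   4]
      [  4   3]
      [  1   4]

Evaluate the objective at each vertex of the feasible region:
  z(0, 0) = 0
  z(9.5, 0) = -9.5
  z(2, 10) = -12  ←
  z(0, 11) = -11
The minimum is at u = 2, v = 10.

u = 2, v = 10, z = -12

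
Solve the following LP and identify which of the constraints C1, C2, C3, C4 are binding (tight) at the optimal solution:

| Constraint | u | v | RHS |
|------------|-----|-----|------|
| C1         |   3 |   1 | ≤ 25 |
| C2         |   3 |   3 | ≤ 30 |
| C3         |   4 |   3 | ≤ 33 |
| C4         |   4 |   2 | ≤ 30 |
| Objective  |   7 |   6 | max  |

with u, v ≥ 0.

At u = 3, v = 7, compute slack b - a·x for each constraint:
  C1: 25 − 16 = 9  (slack)
  C2: 30 − 30 = 0  (binding)
  C3: 33 − 33 = 0  (binding)
  C4: 30 − 26 = 4  (slack)

Optimal: u = 3, v = 7
Binding: C2, C3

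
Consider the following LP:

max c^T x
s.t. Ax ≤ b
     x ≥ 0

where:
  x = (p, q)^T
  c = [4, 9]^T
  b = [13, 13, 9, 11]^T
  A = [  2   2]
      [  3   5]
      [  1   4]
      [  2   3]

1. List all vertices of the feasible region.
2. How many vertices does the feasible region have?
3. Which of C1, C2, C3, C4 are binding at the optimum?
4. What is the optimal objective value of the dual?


1. (0, 0), (4.333, 0), (1, 2), (0, 2.25)
2. 4
3. C2, C3
4. 22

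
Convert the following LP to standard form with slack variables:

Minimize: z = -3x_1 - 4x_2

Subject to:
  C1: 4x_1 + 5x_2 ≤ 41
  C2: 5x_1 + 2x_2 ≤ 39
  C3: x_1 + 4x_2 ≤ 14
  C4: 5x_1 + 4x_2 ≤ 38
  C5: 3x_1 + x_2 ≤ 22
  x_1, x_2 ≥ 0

min z = -3x_1 - 4x_2

s.t.
  4x_1 + 5x_2 + s1 = 41
  5x_1 + 2x_2 + s2 = 39
  x_1 + 4x_2 + s3 = 14
  5x_1 + 4x_2 + s4 = 38
  3x_1 + x_2 + s5 = 22
  x_1, x_2, s1, s2, s3, s4, s5 ≥ 0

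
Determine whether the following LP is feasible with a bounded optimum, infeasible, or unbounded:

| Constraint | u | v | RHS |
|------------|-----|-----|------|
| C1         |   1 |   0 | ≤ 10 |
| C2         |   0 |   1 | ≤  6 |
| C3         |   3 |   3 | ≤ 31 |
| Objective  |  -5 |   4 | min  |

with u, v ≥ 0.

Feasible with a bounded optimal solution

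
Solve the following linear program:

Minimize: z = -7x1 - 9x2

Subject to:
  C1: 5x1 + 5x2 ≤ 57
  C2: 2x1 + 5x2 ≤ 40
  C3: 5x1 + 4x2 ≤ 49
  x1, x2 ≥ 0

Evaluate the objective at each vertex of the feasible region:
  z(0, 0) = 0
  z(9.8, 0) = -68.6
  z(5, 6) = -89  ←
  z(0, 8) = -72
The minimum is at x1 = 5, x2 = 6.

x1 = 5, x2 = 6, z = -89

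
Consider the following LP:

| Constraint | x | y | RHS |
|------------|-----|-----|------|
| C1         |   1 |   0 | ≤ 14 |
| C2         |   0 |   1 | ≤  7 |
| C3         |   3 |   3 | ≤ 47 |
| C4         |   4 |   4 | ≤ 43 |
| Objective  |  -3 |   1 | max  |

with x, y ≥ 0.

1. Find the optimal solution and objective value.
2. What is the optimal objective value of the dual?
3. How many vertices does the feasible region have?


1. x = 0, y = 7, z = 7
2. 7
3. 4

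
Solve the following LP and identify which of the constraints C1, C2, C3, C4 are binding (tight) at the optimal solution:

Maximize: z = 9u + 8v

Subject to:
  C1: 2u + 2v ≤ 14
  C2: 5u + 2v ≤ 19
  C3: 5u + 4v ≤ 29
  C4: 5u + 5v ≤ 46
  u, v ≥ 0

At u = 1, v = 6, compute slack b - a·x for each constraint:
  C1: 14 − 14 = 0  (binding)
  C2: 19 − 17 = 2  (slack)
  C3: 29 − 29 = 0  (binding)
  C4: 46 − 35 = 11  (slack)

Optimal: u = 1, v = 6
Binding: C1, C3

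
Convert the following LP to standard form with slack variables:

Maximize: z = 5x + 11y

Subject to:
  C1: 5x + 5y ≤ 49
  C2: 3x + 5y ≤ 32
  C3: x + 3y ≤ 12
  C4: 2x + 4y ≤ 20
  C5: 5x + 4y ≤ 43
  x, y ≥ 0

max z = 5x + 11y

s.t.
  5x + 5y + s1 = 49
  3x + 5y + s2 = 32
  x + 3y + s3 = 12
  2x + 4y + s4 = 20
  5x + 4y + s5 = 43
  x, y, s1, s2, s3, s4, s5 ≥ 0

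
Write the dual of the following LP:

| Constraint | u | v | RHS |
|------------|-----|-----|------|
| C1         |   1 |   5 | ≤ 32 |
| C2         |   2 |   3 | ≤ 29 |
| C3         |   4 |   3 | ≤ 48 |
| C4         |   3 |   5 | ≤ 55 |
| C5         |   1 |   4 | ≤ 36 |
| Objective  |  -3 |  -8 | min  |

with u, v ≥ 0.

Primal min cᵀx s.t. Ax ≤ b, x ≥ 0  →  Dual max −bᵀy s.t. Aᵀy ≥ −c, y ≥ 0.

Maximize: z = -32y1 - 29y2 - 48y3 - 55y4 - 36y5

Subject to:
  y1 + 2y2 + 4y3 + 3y4 + y5 ≥ 3
  5y1 + 3y2 + 3y3 + 5y4 + 4y5 ≥ 8
  y1, y2, y3, y4, y5 ≥ 0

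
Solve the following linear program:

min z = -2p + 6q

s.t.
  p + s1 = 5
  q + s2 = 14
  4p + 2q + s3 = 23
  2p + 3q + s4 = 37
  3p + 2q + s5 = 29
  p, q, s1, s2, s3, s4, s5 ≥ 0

Evaluate the objective at each vertex of the feasible region:
  z(0, 0) = 0
  z(5, 0) = -10  ←
  z(5, 1.5) = -1
  z(0, 11.5) = 69
The minimum is at p = 5, q = 0.

p = 5, q = 0, z = -10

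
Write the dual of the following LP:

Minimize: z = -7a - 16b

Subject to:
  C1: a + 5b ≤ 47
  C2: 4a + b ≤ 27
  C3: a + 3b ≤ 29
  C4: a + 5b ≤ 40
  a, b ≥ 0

Primal min cᵀx s.t. Ax ≤ b, x ≥ 0  →  Dual max −bᵀy s.t. Aᵀy ≥ −c, y ≥ 0.

Maximize: z = -47y1 - 27y2 - 29y3 - 40y4

Subject to:
  y1 + 4y2 + y3 + y4 ≥ 7
  5y1 + y2 + 3y3 + 5y4 ≥ 16
  y1, y2, y3, y4 ≥ 0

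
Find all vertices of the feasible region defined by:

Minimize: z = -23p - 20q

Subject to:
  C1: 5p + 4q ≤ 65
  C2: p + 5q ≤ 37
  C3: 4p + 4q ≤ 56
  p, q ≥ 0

(0, 0), (13, 0), (9, 5), (8.25, 5.75), (0, 7.4)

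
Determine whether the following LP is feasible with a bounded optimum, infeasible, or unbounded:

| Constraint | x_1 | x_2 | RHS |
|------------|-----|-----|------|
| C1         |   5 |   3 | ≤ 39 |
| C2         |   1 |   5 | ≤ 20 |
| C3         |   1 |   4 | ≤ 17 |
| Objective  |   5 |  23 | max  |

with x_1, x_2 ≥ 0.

Feasible with a bounded optimal solution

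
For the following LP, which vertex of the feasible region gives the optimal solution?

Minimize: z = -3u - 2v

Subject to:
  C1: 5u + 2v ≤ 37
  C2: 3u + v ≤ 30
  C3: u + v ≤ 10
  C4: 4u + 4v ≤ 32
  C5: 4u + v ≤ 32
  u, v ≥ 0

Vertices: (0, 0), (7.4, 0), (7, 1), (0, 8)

Evaluate the objective at each vertex of the feasible region:
  z(0, 0) = 0
  z(7.4, 0) = -22.2
  z(7, 1) = -23  ←
  z(0, 8) = -16
The minimum is at u = 7, v = 1.

(7, 1)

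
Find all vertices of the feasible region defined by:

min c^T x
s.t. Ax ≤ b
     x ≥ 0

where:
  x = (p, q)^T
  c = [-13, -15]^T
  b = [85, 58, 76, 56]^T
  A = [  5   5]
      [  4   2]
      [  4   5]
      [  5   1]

(0, 0), (11.2, 0), (9.75, 7.25), (9, 8), (0, 15.2)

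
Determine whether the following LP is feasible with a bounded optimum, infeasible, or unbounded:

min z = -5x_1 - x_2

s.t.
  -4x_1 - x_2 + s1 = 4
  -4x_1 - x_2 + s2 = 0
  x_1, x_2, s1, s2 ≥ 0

Unbounded (objective can decrease without bound)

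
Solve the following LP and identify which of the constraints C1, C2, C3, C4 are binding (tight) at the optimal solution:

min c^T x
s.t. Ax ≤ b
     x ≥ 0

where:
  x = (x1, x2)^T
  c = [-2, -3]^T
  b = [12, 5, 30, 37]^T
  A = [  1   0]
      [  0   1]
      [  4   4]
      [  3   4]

At x1 = 2.5, x2 = 5, compute slack b - a·x for each constraint:
  C1: 12 − 2.5 = 9.5  (slack)
  C2: 5 − 5 = 0  (binding)
  C3: 30 − 30 = 0  (binding)
  C4: 37 − 27.5 = 9.5  (slack)

Optimal: x1 = 2.5, x2 = 5
Binding: C2, C3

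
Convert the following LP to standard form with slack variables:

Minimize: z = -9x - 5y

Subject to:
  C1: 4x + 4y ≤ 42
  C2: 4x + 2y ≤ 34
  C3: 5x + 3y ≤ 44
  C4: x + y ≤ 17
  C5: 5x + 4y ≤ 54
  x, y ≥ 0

min z = -9x - 5y

s.t.
  4x + 4y + s1 = 42
  4x + 2y + s2 = 34
  5x + 3y + s3 = 44
  x + y + s4 = 17
  5x + 4y + s5 = 54
  x, y, s1, s2, s3, s4, s5 ≥ 0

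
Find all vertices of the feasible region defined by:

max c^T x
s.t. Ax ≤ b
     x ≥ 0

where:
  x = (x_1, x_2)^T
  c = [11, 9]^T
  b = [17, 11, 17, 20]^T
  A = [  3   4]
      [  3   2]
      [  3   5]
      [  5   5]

(0, 0), (3.667, 0), (3, 1), (1.5, 2.5), (0, 3.4)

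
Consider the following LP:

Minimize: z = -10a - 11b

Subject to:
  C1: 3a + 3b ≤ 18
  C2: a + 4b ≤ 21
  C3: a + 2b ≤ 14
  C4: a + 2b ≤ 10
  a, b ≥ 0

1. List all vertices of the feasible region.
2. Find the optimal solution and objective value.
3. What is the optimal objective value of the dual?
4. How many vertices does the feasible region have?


1. (0, 0), (6, 0), (2, 4), (0, 5)
2. a = 2, b = 4, z = -64
3. -64
4. 4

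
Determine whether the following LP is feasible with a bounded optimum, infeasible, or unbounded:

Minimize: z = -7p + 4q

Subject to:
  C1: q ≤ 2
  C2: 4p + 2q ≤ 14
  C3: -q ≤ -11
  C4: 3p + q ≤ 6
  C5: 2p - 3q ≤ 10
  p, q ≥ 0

Infeasible (no feasible solution exists)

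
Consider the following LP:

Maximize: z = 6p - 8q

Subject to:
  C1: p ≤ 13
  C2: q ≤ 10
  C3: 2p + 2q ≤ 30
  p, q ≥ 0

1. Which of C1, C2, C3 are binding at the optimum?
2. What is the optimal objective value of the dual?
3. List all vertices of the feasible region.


1. C1
2. 78
3. (0, 0), (13, 0), (13, 2), (5, 10), (0, 10)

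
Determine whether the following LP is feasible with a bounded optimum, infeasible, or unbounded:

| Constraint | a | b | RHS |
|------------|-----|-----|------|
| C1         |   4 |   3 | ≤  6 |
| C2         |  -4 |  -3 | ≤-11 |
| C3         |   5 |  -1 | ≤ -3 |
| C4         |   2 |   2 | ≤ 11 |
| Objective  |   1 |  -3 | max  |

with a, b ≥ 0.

Infeasible (no feasible solution exists)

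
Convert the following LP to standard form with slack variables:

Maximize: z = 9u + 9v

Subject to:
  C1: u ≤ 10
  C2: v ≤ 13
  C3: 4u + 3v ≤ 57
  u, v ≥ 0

max z = 9u + 9v

s.t.
  u + s1 = 10
  v + s2 = 13
  4u + 3v + s3 = 57
  u, v, s1, s2, s3 ≥ 0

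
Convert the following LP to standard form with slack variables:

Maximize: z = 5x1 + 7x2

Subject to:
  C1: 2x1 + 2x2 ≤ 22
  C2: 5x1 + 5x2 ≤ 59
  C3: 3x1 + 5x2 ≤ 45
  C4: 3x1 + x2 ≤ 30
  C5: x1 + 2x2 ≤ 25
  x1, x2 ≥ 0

max z = 5x1 + 7x2

s.t.
  2x1 + 2x2 + s1 = 22
  5x1 + 5x2 + s2 = 59
  3x1 + 5x2 + s3 = 45
  3x1 + x2 + s4 = 30
  x1 + 2x2 + s5 = 25
  x1, x2, s1, s2, s3, s4, s5 ≥ 0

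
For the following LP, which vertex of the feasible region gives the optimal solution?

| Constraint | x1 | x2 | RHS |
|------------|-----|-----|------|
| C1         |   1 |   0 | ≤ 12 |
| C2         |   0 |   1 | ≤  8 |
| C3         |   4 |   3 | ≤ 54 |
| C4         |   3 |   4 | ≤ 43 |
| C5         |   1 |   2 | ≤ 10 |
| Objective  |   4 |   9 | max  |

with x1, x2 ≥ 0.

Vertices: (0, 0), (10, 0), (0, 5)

Evaluate the objective at each vertex of the feasible region:
  z(0, 0) = 0
  z(10, 0) = 40
  z(0, 5) = 45  ←
The maximum is at x1 = 0, x2 = 5.

(0, 5)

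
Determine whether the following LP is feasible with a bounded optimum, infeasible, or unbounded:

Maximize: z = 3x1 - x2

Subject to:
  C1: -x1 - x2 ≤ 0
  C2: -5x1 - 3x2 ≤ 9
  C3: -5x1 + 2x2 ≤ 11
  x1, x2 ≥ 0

Unbounded (objective can increase without bound)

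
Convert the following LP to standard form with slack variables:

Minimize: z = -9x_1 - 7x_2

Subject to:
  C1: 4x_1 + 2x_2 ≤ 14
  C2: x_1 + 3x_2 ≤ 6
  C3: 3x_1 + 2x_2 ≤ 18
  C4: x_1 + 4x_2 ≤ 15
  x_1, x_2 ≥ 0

min z = -9x_1 - 7x_2

s.t.
  4x_1 + 2x_2 + s1 = 14
  x_1 + 3x_2 + s2 = 6
  3x_1 + 2x_2 + s3 = 18
  x_1 + 4x_2 + s4 = 15
  x_1, x_2, s1, s2, s3, s4 ≥ 0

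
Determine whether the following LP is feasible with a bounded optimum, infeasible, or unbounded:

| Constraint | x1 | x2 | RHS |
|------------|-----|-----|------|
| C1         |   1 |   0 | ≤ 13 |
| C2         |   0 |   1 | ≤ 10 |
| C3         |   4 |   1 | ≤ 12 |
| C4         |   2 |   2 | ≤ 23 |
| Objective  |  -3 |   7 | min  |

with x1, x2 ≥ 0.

Feasible with a bounded optimal solution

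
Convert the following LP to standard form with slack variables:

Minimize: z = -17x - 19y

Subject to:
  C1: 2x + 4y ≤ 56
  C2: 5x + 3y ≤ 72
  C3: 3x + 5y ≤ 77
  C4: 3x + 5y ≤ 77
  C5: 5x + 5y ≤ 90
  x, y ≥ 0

min z = -17x - 19y

s.t.
  2x + 4y + s1 = 56
  5x + 3y + s2 = 72
  3x + 5y + s3 = 77
  3x + 5y + s4 = 77
  5x + 5y + s5 = 90
  x, y, s1, s2, s3, s4, s5 ≥ 0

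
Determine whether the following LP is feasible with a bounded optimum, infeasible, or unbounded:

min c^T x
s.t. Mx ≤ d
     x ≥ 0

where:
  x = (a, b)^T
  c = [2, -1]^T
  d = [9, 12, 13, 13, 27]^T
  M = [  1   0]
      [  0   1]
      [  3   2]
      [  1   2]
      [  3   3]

Feasible with a bounded optimal solution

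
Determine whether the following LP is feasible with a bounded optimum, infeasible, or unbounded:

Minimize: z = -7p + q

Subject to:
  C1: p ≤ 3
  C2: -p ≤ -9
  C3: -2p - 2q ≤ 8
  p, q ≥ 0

Infeasible (no feasible solution exists)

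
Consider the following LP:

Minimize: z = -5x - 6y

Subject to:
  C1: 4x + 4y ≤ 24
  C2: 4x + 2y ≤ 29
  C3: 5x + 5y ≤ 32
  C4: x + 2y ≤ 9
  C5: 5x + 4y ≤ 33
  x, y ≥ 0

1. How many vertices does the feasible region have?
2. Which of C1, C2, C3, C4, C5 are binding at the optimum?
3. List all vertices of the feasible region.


1. 4
2. C1, C4
3. (0, 0), (6, 0), (3, 3), (0, 4.5)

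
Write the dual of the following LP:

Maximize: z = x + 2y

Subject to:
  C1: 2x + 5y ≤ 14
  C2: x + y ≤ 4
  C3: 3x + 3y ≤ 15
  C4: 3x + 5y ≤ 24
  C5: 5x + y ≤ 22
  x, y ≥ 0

Primal max cᵀx s.t. Ax ≤ b, x ≥ 0  →  Dual min bᵀy s.t. Aᵀy ≥ c, y ≥ 0.

Minimize: z = 14y1 + 4y2 + 15y3 + 24y4 + 22y5

Subject to:
  2y1 + y2 + 3y3 + 3y4 + 5y5 ≥ 1
  5y1 + y2 + 3y3 + 5y4 + y5 ≥ 2
  y1, y2, y3, y4, y5 ≥ 0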